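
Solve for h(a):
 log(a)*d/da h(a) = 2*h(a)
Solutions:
 h(a) = C1*exp(2*li(a))


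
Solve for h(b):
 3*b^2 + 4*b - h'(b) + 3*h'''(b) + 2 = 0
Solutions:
 h(b) = C1 + C2*exp(-sqrt(3)*b/3) + C3*exp(sqrt(3)*b/3) + b^3 + 2*b^2 + 20*b


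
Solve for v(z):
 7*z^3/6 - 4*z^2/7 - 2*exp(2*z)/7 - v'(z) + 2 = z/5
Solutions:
 v(z) = C1 + 7*z^4/24 - 4*z^3/21 - z^2/10 + 2*z - exp(2*z)/7


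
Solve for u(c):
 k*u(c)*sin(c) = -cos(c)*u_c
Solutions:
 u(c) = C1*exp(k*log(cos(c)))


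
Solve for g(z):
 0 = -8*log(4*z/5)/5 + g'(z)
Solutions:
 g(z) = C1 + 8*z*log(z)/5 - 8*z*log(5)/5 - 8*z/5 + 16*z*log(2)/5


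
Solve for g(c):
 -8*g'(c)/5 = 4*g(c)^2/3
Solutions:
 g(c) = 6/(C1 + 5*c)


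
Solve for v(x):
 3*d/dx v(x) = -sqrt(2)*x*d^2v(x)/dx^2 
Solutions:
 v(x) = C1 + C2*x^(1 - 3*sqrt(2)/2)


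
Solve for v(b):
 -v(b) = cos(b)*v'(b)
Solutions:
 v(b) = C1*sqrt(sin(b) - 1)/sqrt(sin(b) + 1)


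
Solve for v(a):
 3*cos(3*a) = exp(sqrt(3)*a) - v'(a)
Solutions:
 v(a) = C1 + sqrt(3)*exp(sqrt(3)*a)/3 - sin(3*a)


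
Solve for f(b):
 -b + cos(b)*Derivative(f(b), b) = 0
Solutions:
 f(b) = C1 + Integral(b/cos(b), b)


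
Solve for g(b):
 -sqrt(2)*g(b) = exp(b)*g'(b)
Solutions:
 g(b) = C1*exp(sqrt(2)*exp(-b))


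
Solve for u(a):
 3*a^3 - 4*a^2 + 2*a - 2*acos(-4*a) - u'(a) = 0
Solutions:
 u(a) = C1 + 3*a^4/4 - 4*a^3/3 + a^2 - 2*a*acos(-4*a) - sqrt(1 - 16*a^2)/2


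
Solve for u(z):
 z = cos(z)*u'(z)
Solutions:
 u(z) = C1 + Integral(z/cos(z), z)


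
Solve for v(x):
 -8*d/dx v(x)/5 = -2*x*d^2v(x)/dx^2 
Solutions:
 v(x) = C1 + C2*x^(9/5)


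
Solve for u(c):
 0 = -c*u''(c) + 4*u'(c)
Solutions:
 u(c) = C1 + C2*c^5


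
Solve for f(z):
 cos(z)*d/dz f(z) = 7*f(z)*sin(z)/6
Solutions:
 f(z) = C1/cos(z)^(7/6)


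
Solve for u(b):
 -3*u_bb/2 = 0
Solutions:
 u(b) = C1 + C2*b


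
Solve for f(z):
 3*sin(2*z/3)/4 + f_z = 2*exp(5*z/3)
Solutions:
 f(z) = C1 + 6*exp(5*z/3)/5 + 9*cos(2*z/3)/8


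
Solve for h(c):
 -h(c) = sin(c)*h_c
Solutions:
 h(c) = C1*sqrt(cos(c) + 1)/sqrt(cos(c) - 1)


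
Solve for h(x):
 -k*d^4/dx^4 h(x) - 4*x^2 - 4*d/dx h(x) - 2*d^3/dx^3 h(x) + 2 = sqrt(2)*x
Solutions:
 h(x) = C1 + C2*exp(-x*(2^(1/3)*(sqrt(((27 + 4/k^2)^2 - 16/k^4)/k^2) + 27/k + 4/k^3)^(1/3) + 2/k + 2*2^(2/3)/(k^2*(sqrt(((27 + 4/k^2)^2 - 16/k^4)/k^2) + 27/k + 4/k^3)^(1/3)))/3) + C3*exp(x*(2^(1/3)*(sqrt(((27 + 4/k^2)^2 - 16/k^4)/k^2) + 27/k + 4/k^3)^(1/3) - 2^(1/3)*sqrt(3)*I*(sqrt(((27 + 4/k^2)^2 - 16/k^4)/k^2) + 27/k + 4/k^3)^(1/3) - 4/k - 8*2^(2/3)/(k^2*(-1 + sqrt(3)*I)*(sqrt(((27 + 4/k^2)^2 - 16/k^4)/k^2) + 27/k + 4/k^3)^(1/3)))/6) + C4*exp(x*(2^(1/3)*(sqrt(((27 + 4/k^2)^2 - 16/k^4)/k^2) + 27/k + 4/k^3)^(1/3) + 2^(1/3)*sqrt(3)*I*(sqrt(((27 + 4/k^2)^2 - 16/k^4)/k^2) + 27/k + 4/k^3)^(1/3) - 4/k + 8*2^(2/3)/(k^2*(1 + sqrt(3)*I)*(sqrt(((27 + 4/k^2)^2 - 16/k^4)/k^2) + 27/k + 4/k^3)^(1/3)))/6) - x^3/3 - sqrt(2)*x^2/8 + 3*x/2


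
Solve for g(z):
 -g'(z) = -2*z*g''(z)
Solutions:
 g(z) = C1 + C2*z^(3/2)


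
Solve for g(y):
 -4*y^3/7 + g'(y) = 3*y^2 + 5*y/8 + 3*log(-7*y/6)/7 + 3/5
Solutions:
 g(y) = C1 + y^4/7 + y^3 + 5*y^2/16 + 3*y*log(-y)/7 + 3*y*(-5*log(6) + 2 + 5*log(7))/35


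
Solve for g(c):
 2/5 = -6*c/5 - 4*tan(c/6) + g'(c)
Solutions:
 g(c) = C1 + 3*c^2/5 + 2*c/5 - 24*log(cos(c/6))


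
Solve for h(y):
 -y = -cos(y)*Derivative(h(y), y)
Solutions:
 h(y) = C1 + Integral(y/cos(y), y)


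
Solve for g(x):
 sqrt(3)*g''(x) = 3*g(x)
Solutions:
 g(x) = C1*exp(-3^(1/4)*x) + C2*exp(3^(1/4)*x)


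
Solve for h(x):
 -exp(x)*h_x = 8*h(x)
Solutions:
 h(x) = C1*exp(8*exp(-x))


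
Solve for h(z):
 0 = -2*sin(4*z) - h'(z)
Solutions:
 h(z) = C1 + cos(4*z)/2


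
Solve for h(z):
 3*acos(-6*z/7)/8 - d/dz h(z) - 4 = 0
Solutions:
 h(z) = C1 + 3*z*acos(-6*z/7)/8 - 4*z + sqrt(49 - 36*z^2)/16


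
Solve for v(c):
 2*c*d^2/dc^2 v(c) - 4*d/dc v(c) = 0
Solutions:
 v(c) = C1 + C2*c^3


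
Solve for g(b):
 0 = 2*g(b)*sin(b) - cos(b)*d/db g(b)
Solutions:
 g(b) = C1/cos(b)^2


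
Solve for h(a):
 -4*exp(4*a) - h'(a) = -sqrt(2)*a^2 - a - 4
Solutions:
 h(a) = C1 + sqrt(2)*a^3/3 + a^2/2 + 4*a - exp(4*a)


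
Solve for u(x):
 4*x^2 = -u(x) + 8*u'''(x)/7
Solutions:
 u(x) = C3*exp(7^(1/3)*x/2) - 4*x^2 + (C1*sin(sqrt(3)*7^(1/3)*x/4) + C2*cos(sqrt(3)*7^(1/3)*x/4))*exp(-7^(1/3)*x/4)


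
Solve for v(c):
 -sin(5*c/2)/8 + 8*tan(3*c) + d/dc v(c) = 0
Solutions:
 v(c) = C1 + 8*log(cos(3*c))/3 - cos(5*c/2)/20


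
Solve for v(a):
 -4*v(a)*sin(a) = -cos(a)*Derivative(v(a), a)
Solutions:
 v(a) = C1/cos(a)^4


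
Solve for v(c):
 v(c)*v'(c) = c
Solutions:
 v(c) = -sqrt(C1 + c^2)
 v(c) = sqrt(C1 + c^2)


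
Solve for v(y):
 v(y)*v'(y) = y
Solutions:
 v(y) = -sqrt(C1 + y^2)
 v(y) = sqrt(C1 + y^2)


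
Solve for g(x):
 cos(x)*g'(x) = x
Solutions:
 g(x) = C1 + Integral(x/cos(x), x)


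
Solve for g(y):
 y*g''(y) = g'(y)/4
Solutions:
 g(y) = C1 + C2*y^(5/4)


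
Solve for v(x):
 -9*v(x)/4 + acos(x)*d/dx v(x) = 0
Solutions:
 v(x) = C1*exp(9*Integral(1/acos(x), x)/4)


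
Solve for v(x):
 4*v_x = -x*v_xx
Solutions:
 v(x) = C1 + C2/x^3


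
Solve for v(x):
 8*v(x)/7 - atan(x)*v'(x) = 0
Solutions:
 v(x) = C1*exp(8*Integral(1/atan(x), x)/7)


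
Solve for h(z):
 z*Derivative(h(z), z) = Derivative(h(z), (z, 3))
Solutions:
 h(z) = C1 + Integral(C2*airyai(z) + C3*airybi(z), z)


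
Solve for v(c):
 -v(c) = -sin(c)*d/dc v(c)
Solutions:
 v(c) = C1*sqrt(cos(c) - 1)/sqrt(cos(c) + 1)


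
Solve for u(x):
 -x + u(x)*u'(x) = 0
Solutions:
 u(x) = -sqrt(C1 + x^2)
 u(x) = sqrt(C1 + x^2)


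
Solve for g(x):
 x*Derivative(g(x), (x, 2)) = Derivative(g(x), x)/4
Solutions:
 g(x) = C1 + C2*x^(5/4)


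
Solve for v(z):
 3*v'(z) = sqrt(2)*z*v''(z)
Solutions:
 v(z) = C1 + C2*z^(1 + 3*sqrt(2)/2)


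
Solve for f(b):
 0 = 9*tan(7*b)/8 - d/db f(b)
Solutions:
 f(b) = C1 - 9*log(cos(7*b))/56


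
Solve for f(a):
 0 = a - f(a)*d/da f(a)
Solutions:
 f(a) = -sqrt(C1 + a^2)
 f(a) = sqrt(C1 + a^2)


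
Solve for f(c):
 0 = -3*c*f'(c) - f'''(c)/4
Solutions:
 f(c) = C1 + Integral(C2*airyai(-12^(1/3)*c) + C3*airybi(-12^(1/3)*c), c)


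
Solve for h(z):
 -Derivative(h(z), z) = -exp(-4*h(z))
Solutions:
 h(z) = log(-I*(C1 + 4*z)^(1/4))
 h(z) = log(I*(C1 + 4*z)^(1/4))
 h(z) = log(-(C1 + 4*z)^(1/4))
 h(z) = log(C1 + 4*z)/4


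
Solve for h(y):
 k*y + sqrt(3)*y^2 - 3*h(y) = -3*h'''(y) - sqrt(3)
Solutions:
 h(y) = C3*exp(y) + k*y/3 + sqrt(3)*y^2/3 + (C1*sin(sqrt(3)*y/2) + C2*cos(sqrt(3)*y/2))*exp(-y/2) + sqrt(3)/3


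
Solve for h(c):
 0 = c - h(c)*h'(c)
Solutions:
 h(c) = -sqrt(C1 + c^2)
 h(c) = sqrt(C1 + c^2)


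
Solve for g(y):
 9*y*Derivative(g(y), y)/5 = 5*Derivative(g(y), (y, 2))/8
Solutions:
 g(y) = C1 + C2*erfi(6*y/5)


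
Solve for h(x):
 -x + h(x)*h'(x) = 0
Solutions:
 h(x) = -sqrt(C1 + x^2)
 h(x) = sqrt(C1 + x^2)


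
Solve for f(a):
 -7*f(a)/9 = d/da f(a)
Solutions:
 f(a) = C1*exp(-7*a/9)


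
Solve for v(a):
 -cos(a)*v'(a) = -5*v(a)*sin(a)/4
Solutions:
 v(a) = C1/cos(a)^(5/4)


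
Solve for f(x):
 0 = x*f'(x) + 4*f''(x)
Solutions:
 f(x) = C1 + C2*erf(sqrt(2)*x/4)


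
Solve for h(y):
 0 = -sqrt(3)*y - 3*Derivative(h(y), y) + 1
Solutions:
 h(y) = C1 - sqrt(3)*y^2/6 + y/3


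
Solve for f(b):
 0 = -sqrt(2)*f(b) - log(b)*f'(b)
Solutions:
 f(b) = C1*exp(-sqrt(2)*li(b))


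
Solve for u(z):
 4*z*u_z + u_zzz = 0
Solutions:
 u(z) = C1 + Integral(C2*airyai(-2^(2/3)*z) + C3*airybi(-2^(2/3)*z), z)


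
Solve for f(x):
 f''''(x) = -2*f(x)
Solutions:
 f(x) = (C1*sin(2^(3/4)*x/2) + C2*cos(2^(3/4)*x/2))*exp(-2^(3/4)*x/2) + (C3*sin(2^(3/4)*x/2) + C4*cos(2^(3/4)*x/2))*exp(2^(3/4)*x/2)


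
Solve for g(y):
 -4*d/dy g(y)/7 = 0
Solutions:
 g(y) = C1


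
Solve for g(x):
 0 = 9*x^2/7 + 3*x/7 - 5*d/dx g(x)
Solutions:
 g(x) = C1 + 3*x^3/35 + 3*x^2/70


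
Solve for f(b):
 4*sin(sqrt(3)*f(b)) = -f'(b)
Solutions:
 f(b) = sqrt(3)*(-acos((-exp(2*sqrt(3)*C1) - exp(8*sqrt(3)*b))/(exp(2*sqrt(3)*C1) - exp(8*sqrt(3)*b))) + 2*pi)/3
 f(b) = sqrt(3)*acos((-exp(2*sqrt(3)*C1) - exp(8*sqrt(3)*b))/(exp(2*sqrt(3)*C1) - exp(8*sqrt(3)*b)))/3


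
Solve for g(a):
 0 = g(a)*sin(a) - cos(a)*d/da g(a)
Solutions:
 g(a) = C1/cos(a)


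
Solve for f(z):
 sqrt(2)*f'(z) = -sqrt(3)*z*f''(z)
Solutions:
 f(z) = C1 + C2*z^(1 - sqrt(6)/3)


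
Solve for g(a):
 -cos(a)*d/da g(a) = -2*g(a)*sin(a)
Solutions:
 g(a) = C1/cos(a)^2


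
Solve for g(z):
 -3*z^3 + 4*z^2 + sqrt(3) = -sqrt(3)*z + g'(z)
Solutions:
 g(z) = C1 - 3*z^4/4 + 4*z^3/3 + sqrt(3)*z^2/2 + sqrt(3)*z


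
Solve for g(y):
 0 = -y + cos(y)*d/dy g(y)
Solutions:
 g(y) = C1 + Integral(y/cos(y), y)


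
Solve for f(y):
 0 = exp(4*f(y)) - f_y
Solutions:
 f(y) = log(-(-1/(C1 + 4*y))^(1/4))
 f(y) = log(-1/(C1 + 4*y))/4
 f(y) = log(-I*(-1/(C1 + 4*y))^(1/4))
 f(y) = log(I*(-1/(C1 + 4*y))^(1/4))


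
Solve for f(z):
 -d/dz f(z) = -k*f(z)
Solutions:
 f(z) = C1*exp(k*z)


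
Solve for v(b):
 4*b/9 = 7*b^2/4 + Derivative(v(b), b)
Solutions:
 v(b) = C1 - 7*b^3/12 + 2*b^2/9


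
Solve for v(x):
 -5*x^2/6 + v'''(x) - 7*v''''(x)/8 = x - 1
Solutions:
 v(x) = C1 + C2*x + C3*x^2 + C4*exp(8*x/7) + x^5/72 + 59*x^4/576 + 221*x^3/1152


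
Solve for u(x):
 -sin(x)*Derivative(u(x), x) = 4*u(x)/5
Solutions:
 u(x) = C1*(cos(x) + 1)^(2/5)/(cos(x) - 1)^(2/5)


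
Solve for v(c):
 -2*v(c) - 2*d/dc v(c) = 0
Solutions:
 v(c) = C1*exp(-c)


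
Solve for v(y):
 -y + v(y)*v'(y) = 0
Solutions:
 v(y) = -sqrt(C1 + y^2)
 v(y) = sqrt(C1 + y^2)


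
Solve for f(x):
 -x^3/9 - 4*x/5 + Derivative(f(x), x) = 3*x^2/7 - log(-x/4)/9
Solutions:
 f(x) = C1 + x^4/36 + x^3/7 + 2*x^2/5 - x*log(-x)/9 + x*(1 + 2*log(2))/9


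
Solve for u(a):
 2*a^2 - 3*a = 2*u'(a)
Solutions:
 u(a) = C1 + a^3/3 - 3*a^2/4


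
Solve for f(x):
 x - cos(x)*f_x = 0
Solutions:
 f(x) = C1 + Integral(x/cos(x), x)


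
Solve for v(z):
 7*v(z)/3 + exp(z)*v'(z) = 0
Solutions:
 v(z) = C1*exp(7*exp(-z)/3)


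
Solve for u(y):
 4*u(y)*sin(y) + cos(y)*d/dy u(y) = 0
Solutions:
 u(y) = C1*cos(y)^4


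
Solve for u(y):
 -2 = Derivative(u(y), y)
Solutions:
 u(y) = C1 - 2*y


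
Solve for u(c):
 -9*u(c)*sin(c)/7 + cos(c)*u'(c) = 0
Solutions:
 u(c) = C1/cos(c)^(9/7)


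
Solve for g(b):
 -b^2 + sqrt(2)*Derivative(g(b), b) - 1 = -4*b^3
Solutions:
 g(b) = C1 - sqrt(2)*b^4/2 + sqrt(2)*b^3/6 + sqrt(2)*b/2


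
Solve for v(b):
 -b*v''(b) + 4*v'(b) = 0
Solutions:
 v(b) = C1 + C2*b^5


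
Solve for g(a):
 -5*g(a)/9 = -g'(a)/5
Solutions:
 g(a) = C1*exp(25*a/9)


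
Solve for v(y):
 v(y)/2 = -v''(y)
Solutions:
 v(y) = C1*sin(sqrt(2)*y/2) + C2*cos(sqrt(2)*y/2)


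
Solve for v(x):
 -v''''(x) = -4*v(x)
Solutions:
 v(x) = C1*exp(-sqrt(2)*x) + C2*exp(sqrt(2)*x) + C3*sin(sqrt(2)*x) + C4*cos(sqrt(2)*x)


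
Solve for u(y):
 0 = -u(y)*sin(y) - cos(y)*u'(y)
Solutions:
 u(y) = C1*cos(y)


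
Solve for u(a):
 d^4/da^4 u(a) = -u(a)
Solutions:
 u(a) = (C1*sin(sqrt(2)*a/2) + C2*cos(sqrt(2)*a/2))*exp(-sqrt(2)*a/2) + (C3*sin(sqrt(2)*a/2) + C4*cos(sqrt(2)*a/2))*exp(sqrt(2)*a/2)


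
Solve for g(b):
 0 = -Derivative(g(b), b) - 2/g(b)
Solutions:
 g(b) = -sqrt(C1 - 4*b)
 g(b) = sqrt(C1 - 4*b)


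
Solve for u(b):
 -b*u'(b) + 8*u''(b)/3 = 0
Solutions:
 u(b) = C1 + C2*erfi(sqrt(3)*b/4)


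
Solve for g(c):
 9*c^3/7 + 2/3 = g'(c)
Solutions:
 g(c) = C1 + 9*c^4/28 + 2*c/3


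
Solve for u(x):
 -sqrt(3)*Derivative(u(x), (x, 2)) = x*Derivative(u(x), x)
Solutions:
 u(x) = C1 + C2*erf(sqrt(2)*3^(3/4)*x/6)


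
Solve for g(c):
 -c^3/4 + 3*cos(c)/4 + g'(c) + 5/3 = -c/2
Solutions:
 g(c) = C1 + c^4/16 - c^2/4 - 5*c/3 - 3*sin(c)/4


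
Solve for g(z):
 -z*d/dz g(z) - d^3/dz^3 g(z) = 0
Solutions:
 g(z) = C1 + Integral(C2*airyai(-z) + C3*airybi(-z), z)


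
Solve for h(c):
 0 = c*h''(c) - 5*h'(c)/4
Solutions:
 h(c) = C1 + C2*c^(9/4)


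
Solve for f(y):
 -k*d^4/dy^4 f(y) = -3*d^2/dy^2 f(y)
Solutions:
 f(y) = C1 + C2*y + C3*exp(-sqrt(3)*y*sqrt(1/k)) + C4*exp(sqrt(3)*y*sqrt(1/k))


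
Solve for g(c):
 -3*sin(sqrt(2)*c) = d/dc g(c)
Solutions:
 g(c) = C1 + 3*sqrt(2)*cos(sqrt(2)*c)/2


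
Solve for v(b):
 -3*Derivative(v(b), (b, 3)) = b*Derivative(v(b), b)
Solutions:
 v(b) = C1 + Integral(C2*airyai(-3^(2/3)*b/3) + C3*airybi(-3^(2/3)*b/3), b)


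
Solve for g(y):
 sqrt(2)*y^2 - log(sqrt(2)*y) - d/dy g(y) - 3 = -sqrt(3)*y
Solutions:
 g(y) = C1 + sqrt(2)*y^3/3 + sqrt(3)*y^2/2 - y*log(y) - 2*y - y*log(2)/2


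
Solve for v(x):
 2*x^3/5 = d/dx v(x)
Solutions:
 v(x) = C1 + x^4/10


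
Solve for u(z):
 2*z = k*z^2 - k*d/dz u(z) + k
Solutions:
 u(z) = C1 + z^3/3 + z - z^2/k


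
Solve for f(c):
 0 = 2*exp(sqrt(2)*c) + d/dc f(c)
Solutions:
 f(c) = C1 - sqrt(2)*exp(sqrt(2)*c)


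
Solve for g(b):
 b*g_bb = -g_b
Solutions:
 g(b) = C1 + C2*log(b)


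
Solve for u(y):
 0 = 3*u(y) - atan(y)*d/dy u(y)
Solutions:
 u(y) = C1*exp(3*Integral(1/atan(y), y))


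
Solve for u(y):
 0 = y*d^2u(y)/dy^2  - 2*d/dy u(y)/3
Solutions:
 u(y) = C1 + C2*y^(5/3)


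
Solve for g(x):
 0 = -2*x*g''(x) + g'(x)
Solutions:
 g(x) = C1 + C2*x^(3/2)


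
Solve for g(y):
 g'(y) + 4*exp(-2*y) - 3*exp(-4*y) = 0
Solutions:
 g(y) = C1 + 2*exp(-2*y) - 3*exp(-4*y)/4


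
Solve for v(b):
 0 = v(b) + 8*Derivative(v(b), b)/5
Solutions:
 v(b) = C1*exp(-5*b/8)


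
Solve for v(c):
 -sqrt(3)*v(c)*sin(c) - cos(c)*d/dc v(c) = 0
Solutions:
 v(c) = C1*cos(c)^(sqrt(3))


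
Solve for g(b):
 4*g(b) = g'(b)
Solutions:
 g(b) = C1*exp(4*b)


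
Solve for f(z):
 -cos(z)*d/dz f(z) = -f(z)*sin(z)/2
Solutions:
 f(z) = C1/sqrt(cos(z))


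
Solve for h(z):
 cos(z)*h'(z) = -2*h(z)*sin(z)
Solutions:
 h(z) = C1*cos(z)^2


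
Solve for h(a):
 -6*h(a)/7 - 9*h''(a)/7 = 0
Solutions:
 h(a) = C1*sin(sqrt(6)*a/3) + C2*cos(sqrt(6)*a/3)


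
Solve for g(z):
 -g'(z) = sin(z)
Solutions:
 g(z) = C1 + cos(z)


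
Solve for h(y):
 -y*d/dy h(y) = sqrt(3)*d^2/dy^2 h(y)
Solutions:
 h(y) = C1 + C2*erf(sqrt(2)*3^(3/4)*y/6)


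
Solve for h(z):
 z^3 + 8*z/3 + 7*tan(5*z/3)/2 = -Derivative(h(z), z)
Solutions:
 h(z) = C1 - z^4/4 - 4*z^2/3 + 21*log(cos(5*z/3))/10


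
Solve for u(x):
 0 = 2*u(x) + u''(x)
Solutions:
 u(x) = C1*sin(sqrt(2)*x) + C2*cos(sqrt(2)*x)


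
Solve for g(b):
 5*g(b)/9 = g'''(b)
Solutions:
 g(b) = C3*exp(15^(1/3)*b/3) + (C1*sin(3^(5/6)*5^(1/3)*b/6) + C2*cos(3^(5/6)*5^(1/3)*b/6))*exp(-15^(1/3)*b/6)


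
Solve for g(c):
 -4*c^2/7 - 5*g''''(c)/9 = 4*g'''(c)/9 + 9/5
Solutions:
 g(c) = C1 + C2*c + C3*c^2 + C4*exp(-4*c/5) - 3*c^5/140 + 15*c^4/112 - 753*c^3/560


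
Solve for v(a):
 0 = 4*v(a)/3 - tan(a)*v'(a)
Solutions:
 v(a) = C1*sin(a)^(4/3)


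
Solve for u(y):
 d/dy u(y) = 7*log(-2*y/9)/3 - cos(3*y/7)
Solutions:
 u(y) = C1 + 7*y*log(-y)/3 - 5*y*log(3) - 7*y/3 + y*log(6)/3 + 2*y*log(2) - 7*sin(3*y/7)/3


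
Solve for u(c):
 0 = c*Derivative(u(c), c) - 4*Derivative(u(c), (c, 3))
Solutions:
 u(c) = C1 + Integral(C2*airyai(2^(1/3)*c/2) + C3*airybi(2^(1/3)*c/2), c)


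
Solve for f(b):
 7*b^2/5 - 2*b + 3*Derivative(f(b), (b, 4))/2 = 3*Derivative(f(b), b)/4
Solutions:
 f(b) = C1 + C4*exp(2^(2/3)*b/2) + 28*b^3/45 - 4*b^2/3 + (C2*sin(2^(2/3)*sqrt(3)*b/4) + C3*cos(2^(2/3)*sqrt(3)*b/4))*exp(-2^(2/3)*b/4)


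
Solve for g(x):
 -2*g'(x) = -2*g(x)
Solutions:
 g(x) = C1*exp(x)


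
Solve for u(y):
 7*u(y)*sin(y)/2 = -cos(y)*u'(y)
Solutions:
 u(y) = C1*cos(y)^(7/2)


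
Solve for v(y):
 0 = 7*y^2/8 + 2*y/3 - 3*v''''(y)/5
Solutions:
 v(y) = C1 + C2*y + C3*y^2 + C4*y^3 + 7*y^6/1728 + y^5/108


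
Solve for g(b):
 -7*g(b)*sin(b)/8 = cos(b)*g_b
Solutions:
 g(b) = C1*cos(b)^(7/8)


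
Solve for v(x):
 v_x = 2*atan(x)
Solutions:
 v(x) = C1 + 2*x*atan(x) - log(x^2 + 1)


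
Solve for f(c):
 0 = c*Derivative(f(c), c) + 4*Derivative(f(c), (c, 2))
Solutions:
 f(c) = C1 + C2*erf(sqrt(2)*c/4)


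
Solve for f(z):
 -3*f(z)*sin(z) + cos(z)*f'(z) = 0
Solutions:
 f(z) = C1/cos(z)^3


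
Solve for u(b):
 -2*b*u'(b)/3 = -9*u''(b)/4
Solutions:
 u(b) = C1 + C2*erfi(2*sqrt(3)*b/9)


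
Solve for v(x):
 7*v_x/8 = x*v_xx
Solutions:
 v(x) = C1 + C2*x^(15/8)


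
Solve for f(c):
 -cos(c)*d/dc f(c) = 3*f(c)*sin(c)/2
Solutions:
 f(c) = C1*cos(c)^(3/2)


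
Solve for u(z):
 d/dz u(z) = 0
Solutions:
 u(z) = C1


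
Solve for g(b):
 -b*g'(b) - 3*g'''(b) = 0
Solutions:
 g(b) = C1 + Integral(C2*airyai(-3^(2/3)*b/3) + C3*airybi(-3^(2/3)*b/3), b)


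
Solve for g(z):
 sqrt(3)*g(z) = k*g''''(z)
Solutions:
 g(z) = C1*exp(-3^(1/8)*z*(1/k)^(1/4)) + C2*exp(3^(1/8)*z*(1/k)^(1/4)) + C3*exp(-3^(1/8)*I*z*(1/k)^(1/4)) + C4*exp(3^(1/8)*I*z*(1/k)^(1/4))


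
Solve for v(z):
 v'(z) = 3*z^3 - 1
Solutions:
 v(z) = C1 + 3*z^4/4 - z


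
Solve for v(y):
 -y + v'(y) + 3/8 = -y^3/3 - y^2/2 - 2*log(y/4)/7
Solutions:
 v(y) = C1 - y^4/12 - y^3/6 + y^2/2 - 2*y*log(y)/7 - 5*y/56 + 4*y*log(2)/7


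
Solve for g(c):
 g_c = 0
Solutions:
 g(c) = C1


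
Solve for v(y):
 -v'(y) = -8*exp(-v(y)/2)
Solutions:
 v(y) = 2*log(C1 + 4*y)


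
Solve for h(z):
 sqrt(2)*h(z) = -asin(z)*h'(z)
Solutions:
 h(z) = C1*exp(-sqrt(2)*Integral(1/asin(z), z))


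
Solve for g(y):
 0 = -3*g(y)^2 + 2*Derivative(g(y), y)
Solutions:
 g(y) = -2/(C1 + 3*y)


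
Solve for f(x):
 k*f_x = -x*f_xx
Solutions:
 f(x) = C1 + x^(1 - re(k))*(C2*sin(log(x)*Abs(im(k))) + C3*cos(log(x)*im(k)))


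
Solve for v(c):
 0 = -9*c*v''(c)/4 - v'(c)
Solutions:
 v(c) = C1 + C2*c^(5/9)


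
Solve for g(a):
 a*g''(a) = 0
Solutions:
 g(a) = C1 + C2*a


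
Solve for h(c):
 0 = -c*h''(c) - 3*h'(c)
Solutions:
 h(c) = C1 + C2/c^2


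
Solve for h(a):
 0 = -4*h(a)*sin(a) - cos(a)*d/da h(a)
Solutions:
 h(a) = C1*cos(a)^4


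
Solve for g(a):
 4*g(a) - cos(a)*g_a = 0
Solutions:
 g(a) = C1*(sin(a)^2 + 2*sin(a) + 1)/(sin(a)^2 - 2*sin(a) + 1)


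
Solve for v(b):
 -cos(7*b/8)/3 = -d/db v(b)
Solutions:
 v(b) = C1 + 8*sin(7*b/8)/21


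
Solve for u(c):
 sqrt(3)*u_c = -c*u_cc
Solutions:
 u(c) = C1 + C2*c^(1 - sqrt(3))


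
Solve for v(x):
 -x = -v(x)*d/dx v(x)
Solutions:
 v(x) = -sqrt(C1 + x^2)
 v(x) = sqrt(C1 + x^2)


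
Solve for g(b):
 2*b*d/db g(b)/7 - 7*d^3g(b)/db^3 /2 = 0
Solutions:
 g(b) = C1 + Integral(C2*airyai(2^(2/3)*7^(1/3)*b/7) + C3*airybi(2^(2/3)*7^(1/3)*b/7), b)


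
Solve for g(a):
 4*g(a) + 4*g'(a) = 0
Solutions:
 g(a) = C1*exp(-a)


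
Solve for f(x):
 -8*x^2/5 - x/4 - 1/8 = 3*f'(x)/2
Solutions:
 f(x) = C1 - 16*x^3/45 - x^2/12 - x/12


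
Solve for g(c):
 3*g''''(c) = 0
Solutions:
 g(c) = C1 + C2*c + C3*c^2 + C4*c^3


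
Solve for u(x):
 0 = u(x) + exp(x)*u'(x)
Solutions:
 u(x) = C1*exp(exp(-x))


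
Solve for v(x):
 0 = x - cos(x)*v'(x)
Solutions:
 v(x) = C1 + Integral(x/cos(x), x)


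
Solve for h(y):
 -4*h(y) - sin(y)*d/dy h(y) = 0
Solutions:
 h(y) = C1*(cos(y)^2 + 2*cos(y) + 1)/(cos(y)^2 - 2*cos(y) + 1)


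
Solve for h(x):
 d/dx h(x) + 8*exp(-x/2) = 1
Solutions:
 h(x) = C1 + x + 16*exp(-x/2)


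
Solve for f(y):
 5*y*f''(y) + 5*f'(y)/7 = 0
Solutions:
 f(y) = C1 + C2*y^(6/7)


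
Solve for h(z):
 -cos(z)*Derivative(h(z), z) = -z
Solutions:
 h(z) = C1 + Integral(z/cos(z), z)


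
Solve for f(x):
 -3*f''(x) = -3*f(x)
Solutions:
 f(x) = C1*exp(-x) + C2*exp(x)


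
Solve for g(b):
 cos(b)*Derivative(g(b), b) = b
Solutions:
 g(b) = C1 + Integral(b/cos(b), b)


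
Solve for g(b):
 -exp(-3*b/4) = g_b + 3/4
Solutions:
 g(b) = C1 - 3*b/4 + 4*exp(-3*b/4)/3


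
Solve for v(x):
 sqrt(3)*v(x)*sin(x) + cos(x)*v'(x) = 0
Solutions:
 v(x) = C1*cos(x)^(sqrt(3))


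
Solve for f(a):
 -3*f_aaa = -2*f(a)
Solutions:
 f(a) = C3*exp(2^(1/3)*3^(2/3)*a/3) + (C1*sin(2^(1/3)*3^(1/6)*a/2) + C2*cos(2^(1/3)*3^(1/6)*a/2))*exp(-2^(1/3)*3^(2/3)*a/6)


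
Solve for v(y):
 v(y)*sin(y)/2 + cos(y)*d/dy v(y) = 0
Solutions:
 v(y) = C1*sqrt(cos(y))


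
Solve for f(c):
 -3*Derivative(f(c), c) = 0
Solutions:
 f(c) = C1


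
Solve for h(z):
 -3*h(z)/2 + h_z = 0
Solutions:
 h(z) = C1*exp(3*z/2)


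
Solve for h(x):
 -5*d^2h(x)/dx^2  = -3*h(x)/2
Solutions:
 h(x) = C1*exp(-sqrt(30)*x/10) + C2*exp(sqrt(30)*x/10)


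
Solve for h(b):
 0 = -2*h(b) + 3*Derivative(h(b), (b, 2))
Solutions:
 h(b) = C1*exp(-sqrt(6)*b/3) + C2*exp(sqrt(6)*b/3)


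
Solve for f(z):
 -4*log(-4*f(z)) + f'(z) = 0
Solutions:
 -Integral(1/(log(-_y) + 2*log(2)), (_y, f(z)))/4 = C1 - z


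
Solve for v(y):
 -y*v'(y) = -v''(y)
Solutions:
 v(y) = C1 + C2*erfi(sqrt(2)*y/2)


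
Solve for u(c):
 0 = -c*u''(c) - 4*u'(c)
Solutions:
 u(c) = C1 + C2/c^3


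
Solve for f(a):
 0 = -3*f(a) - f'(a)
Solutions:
 f(a) = C1*exp(-3*a)


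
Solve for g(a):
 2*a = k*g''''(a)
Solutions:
 g(a) = C1 + C2*a + C3*a^2 + C4*a^3 + a^5/(60*k)


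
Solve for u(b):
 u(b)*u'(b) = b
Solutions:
 u(b) = -sqrt(C1 + b^2)
 u(b) = sqrt(C1 + b^2)


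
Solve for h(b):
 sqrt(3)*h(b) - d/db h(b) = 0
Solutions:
 h(b) = C1*exp(sqrt(3)*b)


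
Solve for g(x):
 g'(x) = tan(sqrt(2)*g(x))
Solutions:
 g(x) = sqrt(2)*(pi - asin(C1*exp(sqrt(2)*x)))/2
 g(x) = sqrt(2)*asin(C1*exp(sqrt(2)*x))/2


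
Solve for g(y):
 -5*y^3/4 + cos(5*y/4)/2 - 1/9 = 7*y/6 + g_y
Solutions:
 g(y) = C1 - 5*y^4/16 - 7*y^2/12 - y/9 + 2*sin(5*y/4)/5


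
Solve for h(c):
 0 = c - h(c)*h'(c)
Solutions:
 h(c) = -sqrt(C1 + c^2)
 h(c) = sqrt(C1 + c^2)


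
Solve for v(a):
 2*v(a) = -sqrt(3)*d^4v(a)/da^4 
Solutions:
 v(a) = (C1*sin(2^(3/4)*3^(7/8)*a/6) + C2*cos(2^(3/4)*3^(7/8)*a/6))*exp(-2^(3/4)*3^(7/8)*a/6) + (C3*sin(2^(3/4)*3^(7/8)*a/6) + C4*cos(2^(3/4)*3^(7/8)*a/6))*exp(2^(3/4)*3^(7/8)*a/6)


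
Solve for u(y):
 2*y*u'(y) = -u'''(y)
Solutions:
 u(y) = C1 + Integral(C2*airyai(-2^(1/3)*y) + C3*airybi(-2^(1/3)*y), y)


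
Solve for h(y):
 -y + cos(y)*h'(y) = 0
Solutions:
 h(y) = C1 + Integral(y/cos(y), y)


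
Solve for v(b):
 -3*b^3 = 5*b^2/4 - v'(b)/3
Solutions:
 v(b) = C1 + 9*b^4/4 + 5*b^3/4


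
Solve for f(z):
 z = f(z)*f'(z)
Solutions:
 f(z) = -sqrt(C1 + z^2)
 f(z) = sqrt(C1 + z^2)


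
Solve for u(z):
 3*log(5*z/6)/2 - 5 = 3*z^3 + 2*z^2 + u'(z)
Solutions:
 u(z) = C1 - 3*z^4/4 - 2*z^3/3 + 3*z*log(z)/2 - 13*z/2 - 2*z*log(6) + z*log(5) + z*log(30)/2


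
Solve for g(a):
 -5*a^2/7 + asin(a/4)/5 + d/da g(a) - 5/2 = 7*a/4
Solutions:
 g(a) = C1 + 5*a^3/21 + 7*a^2/8 - a*asin(a/4)/5 + 5*a/2 - sqrt(16 - a^2)/5


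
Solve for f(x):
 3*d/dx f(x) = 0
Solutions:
 f(x) = C1


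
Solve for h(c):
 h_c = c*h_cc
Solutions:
 h(c) = C1 + C2*c^2


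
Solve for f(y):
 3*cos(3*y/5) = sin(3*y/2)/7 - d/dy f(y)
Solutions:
 f(y) = C1 - 5*sin(3*y/5) - 2*cos(3*y/2)/21


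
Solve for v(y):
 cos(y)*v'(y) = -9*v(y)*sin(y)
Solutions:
 v(y) = C1*cos(y)^9


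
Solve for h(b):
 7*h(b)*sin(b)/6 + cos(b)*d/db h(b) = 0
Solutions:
 h(b) = C1*cos(b)^(7/6)


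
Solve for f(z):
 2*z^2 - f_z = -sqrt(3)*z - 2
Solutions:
 f(z) = C1 + 2*z^3/3 + sqrt(3)*z^2/2 + 2*z


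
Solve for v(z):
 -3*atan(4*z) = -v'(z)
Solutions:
 v(z) = C1 + 3*z*atan(4*z) - 3*log(16*z^2 + 1)/8


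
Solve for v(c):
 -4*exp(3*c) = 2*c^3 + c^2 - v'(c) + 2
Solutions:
 v(c) = C1 + c^4/2 + c^3/3 + 2*c + 4*exp(3*c)/3


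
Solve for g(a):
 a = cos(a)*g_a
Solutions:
 g(a) = C1 + Integral(a/cos(a), a)


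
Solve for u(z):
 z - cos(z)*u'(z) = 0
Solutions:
 u(z) = C1 + Integral(z/cos(z), z)


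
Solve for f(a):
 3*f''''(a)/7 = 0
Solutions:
 f(a) = C1 + C2*a + C3*a^2 + C4*a^3


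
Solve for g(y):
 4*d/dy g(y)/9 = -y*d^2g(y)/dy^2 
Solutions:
 g(y) = C1 + C2*y^(5/9)


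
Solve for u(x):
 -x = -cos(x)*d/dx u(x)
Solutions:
 u(x) = C1 + Integral(x/cos(x), x)


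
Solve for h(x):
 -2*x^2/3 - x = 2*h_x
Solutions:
 h(x) = C1 - x^3/9 - x^2/4


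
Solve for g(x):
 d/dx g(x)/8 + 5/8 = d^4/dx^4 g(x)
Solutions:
 g(x) = C1 + C4*exp(x/2) - 5*x + (C2*sin(sqrt(3)*x/4) + C3*cos(sqrt(3)*x/4))*exp(-x/4)


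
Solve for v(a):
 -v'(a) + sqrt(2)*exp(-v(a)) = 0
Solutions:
 v(a) = log(C1 + sqrt(2)*a)


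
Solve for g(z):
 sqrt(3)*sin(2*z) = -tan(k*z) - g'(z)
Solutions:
 g(z) = C1 - Piecewise((-log(cos(k*z))/k, Ne(k, 0)), (0, True)) + sqrt(3)*cos(2*z)/2


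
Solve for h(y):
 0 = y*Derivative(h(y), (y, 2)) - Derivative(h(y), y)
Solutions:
 h(y) = C1 + C2*y^2


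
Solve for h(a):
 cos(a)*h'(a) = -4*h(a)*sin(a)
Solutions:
 h(a) = C1*cos(a)^4


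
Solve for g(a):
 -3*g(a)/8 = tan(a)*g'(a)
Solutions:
 g(a) = C1/sin(a)^(3/8)


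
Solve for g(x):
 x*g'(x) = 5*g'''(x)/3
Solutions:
 g(x) = C1 + Integral(C2*airyai(3^(1/3)*5^(2/3)*x/5) + C3*airybi(3^(1/3)*5^(2/3)*x/5), x)


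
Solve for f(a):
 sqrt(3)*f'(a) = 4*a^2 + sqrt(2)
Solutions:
 f(a) = C1 + 4*sqrt(3)*a^3/9 + sqrt(6)*a/3


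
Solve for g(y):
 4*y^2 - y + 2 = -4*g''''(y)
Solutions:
 g(y) = C1 + C2*y + C3*y^2 + C4*y^3 - y^6/360 + y^5/480 - y^4/48


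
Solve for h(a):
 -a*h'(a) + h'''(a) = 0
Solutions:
 h(a) = C1 + Integral(C2*airyai(a) + C3*airybi(a), a)


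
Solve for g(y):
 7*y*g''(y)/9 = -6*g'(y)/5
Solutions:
 g(y) = C1 + C2/y^(19/35)


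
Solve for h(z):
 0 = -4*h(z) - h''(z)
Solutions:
 h(z) = C1*sin(2*z) + C2*cos(2*z)


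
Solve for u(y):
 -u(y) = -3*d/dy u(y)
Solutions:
 u(y) = C1*exp(y/3)


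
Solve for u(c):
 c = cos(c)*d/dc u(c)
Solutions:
 u(c) = C1 + Integral(c/cos(c), c)


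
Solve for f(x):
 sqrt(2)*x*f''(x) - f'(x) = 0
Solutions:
 f(x) = C1 + C2*x^(sqrt(2)/2 + 1)


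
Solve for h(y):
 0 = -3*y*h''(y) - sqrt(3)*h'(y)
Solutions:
 h(y) = C1 + C2*y^(1 - sqrt(3)/3)


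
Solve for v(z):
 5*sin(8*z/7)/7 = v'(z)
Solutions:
 v(z) = C1 - 5*cos(8*z/7)/8


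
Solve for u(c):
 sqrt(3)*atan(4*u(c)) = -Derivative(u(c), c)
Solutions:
 Integral(1/atan(4*_y), (_y, u(c))) = C1 - sqrt(3)*c


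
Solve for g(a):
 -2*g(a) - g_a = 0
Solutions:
 g(a) = C1*exp(-2*a)


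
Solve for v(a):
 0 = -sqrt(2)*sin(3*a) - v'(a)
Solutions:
 v(a) = C1 + sqrt(2)*cos(3*a)/3


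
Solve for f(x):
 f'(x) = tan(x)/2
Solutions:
 f(x) = C1 - log(cos(x))/2


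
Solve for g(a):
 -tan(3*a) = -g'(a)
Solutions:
 g(a) = C1 - log(cos(3*a))/3


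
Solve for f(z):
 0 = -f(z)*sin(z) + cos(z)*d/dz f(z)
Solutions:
 f(z) = C1/cos(z)


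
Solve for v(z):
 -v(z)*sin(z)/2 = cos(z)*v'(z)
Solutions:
 v(z) = C1*sqrt(cos(z))


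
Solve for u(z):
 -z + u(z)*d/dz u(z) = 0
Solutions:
 u(z) = -sqrt(C1 + z^2)
 u(z) = sqrt(C1 + z^2)


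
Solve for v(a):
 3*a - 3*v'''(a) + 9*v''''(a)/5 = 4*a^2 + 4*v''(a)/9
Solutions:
 v(a) = C1 + C2*a + C3*exp(a*(15 - sqrt(305))/18) + C4*exp(a*(15 + sqrt(305))/18) - 3*a^4/4 + 171*a^3/8 - 75087*a^2/160


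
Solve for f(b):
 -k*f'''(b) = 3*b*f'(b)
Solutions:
 f(b) = C1 + Integral(C2*airyai(3^(1/3)*b*(-1/k)^(1/3)) + C3*airybi(3^(1/3)*b*(-1/k)^(1/3)), b)


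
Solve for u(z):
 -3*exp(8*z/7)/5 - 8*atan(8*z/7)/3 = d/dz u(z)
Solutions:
 u(z) = C1 - 8*z*atan(8*z/7)/3 - 21*exp(8*z/7)/40 + 7*log(64*z^2 + 49)/6


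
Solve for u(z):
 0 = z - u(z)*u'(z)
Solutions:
 u(z) = -sqrt(C1 + z^2)
 u(z) = sqrt(C1 + z^2)


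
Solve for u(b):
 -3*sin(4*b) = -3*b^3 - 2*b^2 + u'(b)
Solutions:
 u(b) = C1 + 3*b^4/4 + 2*b^3/3 + 3*cos(4*b)/4


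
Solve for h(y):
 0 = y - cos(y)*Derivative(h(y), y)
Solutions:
 h(y) = C1 + Integral(y/cos(y), y)


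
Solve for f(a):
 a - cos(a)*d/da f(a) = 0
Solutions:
 f(a) = C1 + Integral(a/cos(a), a)


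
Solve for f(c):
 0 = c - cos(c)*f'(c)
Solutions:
 f(c) = C1 + Integral(c/cos(c), c)


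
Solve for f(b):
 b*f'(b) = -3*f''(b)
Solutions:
 f(b) = C1 + C2*erf(sqrt(6)*b/6)


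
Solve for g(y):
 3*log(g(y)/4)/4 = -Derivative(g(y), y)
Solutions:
 -4*Integral(1/(-log(_y) + 2*log(2)), (_y, g(y)))/3 = C1 - y


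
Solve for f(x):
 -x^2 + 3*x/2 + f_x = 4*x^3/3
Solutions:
 f(x) = C1 + x^4/3 + x^3/3 - 3*x^2/4


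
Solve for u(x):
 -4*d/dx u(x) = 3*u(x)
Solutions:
 u(x) = C1*exp(-3*x/4)


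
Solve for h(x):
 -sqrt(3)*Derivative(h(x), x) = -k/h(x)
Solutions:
 h(x) = -sqrt(C1 + 6*sqrt(3)*k*x)/3
 h(x) = sqrt(C1 + 6*sqrt(3)*k*x)/3


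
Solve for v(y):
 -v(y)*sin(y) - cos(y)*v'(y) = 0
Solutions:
 v(y) = C1*cos(y)


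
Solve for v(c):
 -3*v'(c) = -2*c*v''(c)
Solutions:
 v(c) = C1 + C2*c^(5/2)


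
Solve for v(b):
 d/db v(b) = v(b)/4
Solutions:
 v(b) = C1*exp(b/4)


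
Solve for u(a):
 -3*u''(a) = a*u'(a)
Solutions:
 u(a) = C1 + C2*erf(sqrt(6)*a/6)


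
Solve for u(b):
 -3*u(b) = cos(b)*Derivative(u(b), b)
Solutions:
 u(b) = C1*(sin(b) - 1)^(3/2)/(sin(b) + 1)^(3/2)


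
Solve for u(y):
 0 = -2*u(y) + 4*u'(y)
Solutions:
 u(y) = C1*exp(y/2)


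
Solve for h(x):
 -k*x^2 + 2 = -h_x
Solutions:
 h(x) = C1 + k*x^3/3 - 2*x


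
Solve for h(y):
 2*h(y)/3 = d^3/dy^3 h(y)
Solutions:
 h(y) = C3*exp(2^(1/3)*3^(2/3)*y/3) + (C1*sin(2^(1/3)*3^(1/6)*y/2) + C2*cos(2^(1/3)*3^(1/6)*y/2))*exp(-2^(1/3)*3^(2/3)*y/6)


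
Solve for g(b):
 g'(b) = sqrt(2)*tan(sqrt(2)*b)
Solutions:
 g(b) = C1 - log(cos(sqrt(2)*b))


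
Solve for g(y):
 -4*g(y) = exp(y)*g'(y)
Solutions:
 g(y) = C1*exp(4*exp(-y))


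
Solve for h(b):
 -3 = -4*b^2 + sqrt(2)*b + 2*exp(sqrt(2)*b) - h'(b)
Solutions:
 h(b) = C1 - 4*b^3/3 + sqrt(2)*b^2/2 + 3*b + sqrt(2)*exp(sqrt(2)*b)


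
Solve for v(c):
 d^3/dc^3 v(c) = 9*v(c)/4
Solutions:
 v(c) = C3*exp(2^(1/3)*3^(2/3)*c/2) + (C1*sin(3*2^(1/3)*3^(1/6)*c/4) + C2*cos(3*2^(1/3)*3^(1/6)*c/4))*exp(-2^(1/3)*3^(2/3)*c/4)


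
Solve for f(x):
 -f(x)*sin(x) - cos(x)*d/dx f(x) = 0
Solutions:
 f(x) = C1*cos(x)


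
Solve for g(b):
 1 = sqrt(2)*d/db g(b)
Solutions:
 g(b) = C1 + sqrt(2)*b/2


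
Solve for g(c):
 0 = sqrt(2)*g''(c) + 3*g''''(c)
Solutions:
 g(c) = C1 + C2*c + C3*sin(2^(1/4)*sqrt(3)*c/3) + C4*cos(2^(1/4)*sqrt(3)*c/3)


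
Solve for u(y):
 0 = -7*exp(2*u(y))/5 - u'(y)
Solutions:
 u(y) = log(-sqrt(1/(C1 + 7*y))) - log(2) + log(10)/2
 u(y) = log(1/(C1 + 7*y))/2 - log(2) + log(10)/2


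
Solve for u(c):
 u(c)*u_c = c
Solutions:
 u(c) = -sqrt(C1 + c^2)
 u(c) = sqrt(C1 + c^2)


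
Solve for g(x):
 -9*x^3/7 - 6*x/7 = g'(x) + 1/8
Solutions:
 g(x) = C1 - 9*x^4/28 - 3*x^2/7 - x/8


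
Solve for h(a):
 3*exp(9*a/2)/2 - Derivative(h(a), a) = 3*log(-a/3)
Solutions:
 h(a) = C1 - 3*a*log(-a) + 3*a*(1 + log(3)) + exp(9*a/2)/3


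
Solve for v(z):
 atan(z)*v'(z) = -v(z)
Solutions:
 v(z) = C1*exp(-Integral(1/atan(z), z))


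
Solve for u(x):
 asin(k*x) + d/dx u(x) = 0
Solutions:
 u(x) = C1 - Piecewise((x*asin(k*x) + sqrt(-k^2*x^2 + 1)/k, Ne(k, 0)), (0, True))


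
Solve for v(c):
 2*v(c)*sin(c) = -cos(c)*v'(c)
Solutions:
 v(c) = C1*cos(c)^2


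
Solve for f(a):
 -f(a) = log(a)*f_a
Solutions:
 f(a) = C1*exp(-li(a))


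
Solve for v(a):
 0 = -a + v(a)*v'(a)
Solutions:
 v(a) = -sqrt(C1 + a^2)
 v(a) = sqrt(C1 + a^2)


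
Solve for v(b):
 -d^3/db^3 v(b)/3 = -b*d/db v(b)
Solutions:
 v(b) = C1 + Integral(C2*airyai(3^(1/3)*b) + C3*airybi(3^(1/3)*b), b)


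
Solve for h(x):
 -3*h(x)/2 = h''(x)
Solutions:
 h(x) = C1*sin(sqrt(6)*x/2) + C2*cos(sqrt(6)*x/2)


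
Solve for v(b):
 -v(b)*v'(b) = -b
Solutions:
 v(b) = -sqrt(C1 + b^2)
 v(b) = sqrt(C1 + b^2)


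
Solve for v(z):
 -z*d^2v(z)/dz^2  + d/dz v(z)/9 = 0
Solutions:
 v(z) = C1 + C2*z^(10/9)


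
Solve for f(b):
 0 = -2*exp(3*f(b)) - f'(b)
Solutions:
 f(b) = log((-3^(2/3) - 3*3^(1/6)*I)*(1/(C1 + 2*b))^(1/3)/6)
 f(b) = log((-3^(2/3) + 3*3^(1/6)*I)*(1/(C1 + 2*b))^(1/3)/6)
 f(b) = log(1/(C1 + 6*b))/3


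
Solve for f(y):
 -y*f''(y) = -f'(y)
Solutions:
 f(y) = C1 + C2*y^2


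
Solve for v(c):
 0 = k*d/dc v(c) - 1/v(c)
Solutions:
 v(c) = -sqrt(C1 + 2*c/k)
 v(c) = sqrt(C1 + 2*c/k)


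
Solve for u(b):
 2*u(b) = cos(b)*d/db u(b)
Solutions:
 u(b) = C1*(sin(b) + 1)/(sin(b) - 1)


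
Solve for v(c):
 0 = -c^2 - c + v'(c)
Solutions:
 v(c) = C1 + c^3/3 + c^2/2


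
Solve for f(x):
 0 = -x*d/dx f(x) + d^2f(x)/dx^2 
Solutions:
 f(x) = C1 + C2*erfi(sqrt(2)*x/2)


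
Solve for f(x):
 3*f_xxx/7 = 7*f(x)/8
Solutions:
 f(x) = C3*exp(21^(2/3)*x/6) + (C1*sin(3^(1/6)*7^(2/3)*x/4) + C2*cos(3^(1/6)*7^(2/3)*x/4))*exp(-21^(2/3)*x/12)


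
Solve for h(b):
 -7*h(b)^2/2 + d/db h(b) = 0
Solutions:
 h(b) = -2/(C1 + 7*b)


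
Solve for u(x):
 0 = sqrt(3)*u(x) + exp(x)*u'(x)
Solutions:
 u(x) = C1*exp(sqrt(3)*exp(-x))


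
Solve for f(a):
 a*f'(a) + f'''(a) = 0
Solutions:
 f(a) = C1 + Integral(C2*airyai(-a) + C3*airybi(-a), a)


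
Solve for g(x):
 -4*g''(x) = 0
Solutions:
 g(x) = C1 + C2*x


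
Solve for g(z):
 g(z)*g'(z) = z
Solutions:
 g(z) = -sqrt(C1 + z^2)
 g(z) = sqrt(C1 + z^2)


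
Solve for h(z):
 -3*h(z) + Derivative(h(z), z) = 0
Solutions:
 h(z) = C1*exp(3*z)


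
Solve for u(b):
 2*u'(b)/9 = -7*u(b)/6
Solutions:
 u(b) = C1*exp(-21*b/4)


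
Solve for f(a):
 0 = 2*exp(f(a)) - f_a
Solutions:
 f(a) = log(-1/(C1 + 2*a))


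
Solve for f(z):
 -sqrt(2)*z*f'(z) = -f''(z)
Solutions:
 f(z) = C1 + C2*erfi(2^(3/4)*z/2)


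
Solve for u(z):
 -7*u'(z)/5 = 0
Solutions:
 u(z) = C1


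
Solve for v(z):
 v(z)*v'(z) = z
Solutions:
 v(z) = -sqrt(C1 + z^2)
 v(z) = sqrt(C1 + z^2)


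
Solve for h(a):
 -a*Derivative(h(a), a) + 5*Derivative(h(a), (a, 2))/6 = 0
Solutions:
 h(a) = C1 + C2*erfi(sqrt(15)*a/5)


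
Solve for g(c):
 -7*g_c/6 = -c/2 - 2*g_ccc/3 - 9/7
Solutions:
 g(c) = C1 + C2*exp(-sqrt(7)*c/2) + C3*exp(sqrt(7)*c/2) + 3*c^2/14 + 54*c/49


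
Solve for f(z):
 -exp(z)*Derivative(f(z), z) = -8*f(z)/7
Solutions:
 f(z) = C1*exp(-8*exp(-z)/7)


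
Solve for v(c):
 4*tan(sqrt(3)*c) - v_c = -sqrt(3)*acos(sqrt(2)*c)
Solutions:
 v(c) = C1 + sqrt(3)*(c*acos(sqrt(2)*c) - sqrt(2)*sqrt(1 - 2*c^2)/2) - 4*sqrt(3)*log(cos(sqrt(3)*c))/3


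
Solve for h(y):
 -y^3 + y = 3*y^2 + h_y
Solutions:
 h(y) = C1 - y^4/4 - y^3 + y^2/2


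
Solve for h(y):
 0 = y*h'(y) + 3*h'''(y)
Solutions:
 h(y) = C1 + Integral(C2*airyai(-3^(2/3)*y/3) + C3*airybi(-3^(2/3)*y/3), y)


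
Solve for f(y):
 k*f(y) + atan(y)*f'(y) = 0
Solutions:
 f(y) = C1*exp(-k*Integral(1/atan(y), y))


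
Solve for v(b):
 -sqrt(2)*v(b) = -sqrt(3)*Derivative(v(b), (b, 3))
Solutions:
 v(b) = C3*exp(2^(1/6)*3^(5/6)*b/3) + (C1*sin(2^(1/6)*3^(1/3)*b/2) + C2*cos(2^(1/6)*3^(1/3)*b/2))*exp(-2^(1/6)*3^(5/6)*b/6)


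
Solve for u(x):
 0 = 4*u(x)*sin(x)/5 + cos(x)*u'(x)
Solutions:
 u(x) = C1*cos(x)^(4/5)


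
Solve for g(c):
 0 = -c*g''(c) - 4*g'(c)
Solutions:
 g(c) = C1 + C2/c^3


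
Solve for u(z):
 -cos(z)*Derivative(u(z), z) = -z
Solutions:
 u(z) = C1 + Integral(z/cos(z), z)


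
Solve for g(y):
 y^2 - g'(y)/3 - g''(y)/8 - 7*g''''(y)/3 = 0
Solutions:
 g(y) = C1 + C2*exp(-14^(1/3)*y*(-(112 + sqrt(12558))^(1/3) + 14^(1/3)/(112 + sqrt(12558))^(1/3))/56)*sin(14^(1/3)*sqrt(3)*y*(14^(1/3)/(112 + sqrt(12558))^(1/3) + (112 + sqrt(12558))^(1/3))/56) + C3*exp(-14^(1/3)*y*(-(112 + sqrt(12558))^(1/3) + 14^(1/3)/(112 + sqrt(12558))^(1/3))/56)*cos(14^(1/3)*sqrt(3)*y*(14^(1/3)/(112 + sqrt(12558))^(1/3) + (112 + sqrt(12558))^(1/3))/56) + C4*exp(14^(1/3)*y*(-(112 + sqrt(12558))^(1/3) + 14^(1/3)/(112 + sqrt(12558))^(1/3))/28) + y^3 - 9*y^2/8 + 27*y/32


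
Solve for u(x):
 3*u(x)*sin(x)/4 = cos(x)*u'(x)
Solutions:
 u(x) = C1/cos(x)^(3/4)


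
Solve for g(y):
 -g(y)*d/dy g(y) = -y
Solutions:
 g(y) = -sqrt(C1 + y^2)
 g(y) = sqrt(C1 + y^2)


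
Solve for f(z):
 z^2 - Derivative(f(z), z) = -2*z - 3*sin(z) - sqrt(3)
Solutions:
 f(z) = C1 + z^3/3 + z^2 + sqrt(3)*z - 3*cos(z)


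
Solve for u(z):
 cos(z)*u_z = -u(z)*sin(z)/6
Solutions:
 u(z) = C1*cos(z)^(1/6)


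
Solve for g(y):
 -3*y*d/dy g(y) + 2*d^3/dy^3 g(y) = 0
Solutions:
 g(y) = C1 + Integral(C2*airyai(2^(2/3)*3^(1/3)*y/2) + C3*airybi(2^(2/3)*3^(1/3)*y/2), y)


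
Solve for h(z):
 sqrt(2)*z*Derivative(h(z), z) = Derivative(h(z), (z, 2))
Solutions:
 h(z) = C1 + C2*erfi(2^(3/4)*z/2)


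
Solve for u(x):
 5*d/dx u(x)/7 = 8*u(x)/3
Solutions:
 u(x) = C1*exp(56*x/15)


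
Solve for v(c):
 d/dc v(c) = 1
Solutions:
 v(c) = C1 + c


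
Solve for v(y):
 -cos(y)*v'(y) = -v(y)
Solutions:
 v(y) = C1*sqrt(sin(y) + 1)/sqrt(sin(y) - 1)


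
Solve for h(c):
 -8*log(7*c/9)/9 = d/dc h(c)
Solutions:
 h(c) = C1 - 8*c*log(c)/9 - 8*c*log(7)/9 + 8*c/9 + 16*c*log(3)/9


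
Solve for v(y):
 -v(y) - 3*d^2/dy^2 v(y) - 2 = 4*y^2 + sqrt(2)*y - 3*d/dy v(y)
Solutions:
 v(y) = -4*y^2 - 24*y - sqrt(2)*y + (C1*sin(sqrt(3)*y/6) + C2*cos(sqrt(3)*y/6))*exp(y/2) - 50 - 3*sqrt(2)


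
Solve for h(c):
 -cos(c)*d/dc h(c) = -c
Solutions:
 h(c) = C1 + Integral(c/cos(c), c)


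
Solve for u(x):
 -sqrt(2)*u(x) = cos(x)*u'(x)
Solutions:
 u(x) = C1*(sin(x) - 1)^(sqrt(2)/2)/(sin(x) + 1)^(sqrt(2)/2)


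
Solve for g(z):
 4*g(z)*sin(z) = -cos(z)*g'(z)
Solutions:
 g(z) = C1*cos(z)^4


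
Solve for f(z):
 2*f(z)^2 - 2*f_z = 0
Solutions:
 f(z) = -1/(C1 + z)


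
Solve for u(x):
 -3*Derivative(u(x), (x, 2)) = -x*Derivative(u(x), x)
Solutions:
 u(x) = C1 + C2*erfi(sqrt(6)*x/6)


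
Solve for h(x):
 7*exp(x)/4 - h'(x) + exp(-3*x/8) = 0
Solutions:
 h(x) = C1 + 7*exp(x)/4 - 8*exp(-3*x/8)/3


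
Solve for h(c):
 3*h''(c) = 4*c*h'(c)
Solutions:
 h(c) = C1 + C2*erfi(sqrt(6)*c/3)


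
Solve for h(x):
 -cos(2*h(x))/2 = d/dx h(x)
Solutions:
 h(x) = -asin((C1 + exp(2*x))/(C1 - exp(2*x)))/2 + pi/2
 h(x) = asin((C1 + exp(2*x))/(C1 - exp(2*x)))/2


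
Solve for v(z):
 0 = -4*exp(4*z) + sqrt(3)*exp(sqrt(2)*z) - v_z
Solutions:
 v(z) = C1 - exp(4*z) + sqrt(6)*exp(sqrt(2)*z)/2


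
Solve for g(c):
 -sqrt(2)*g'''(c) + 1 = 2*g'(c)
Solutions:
 g(c) = C1 + C2*sin(2^(1/4)*c) + C3*cos(2^(1/4)*c) + c/2


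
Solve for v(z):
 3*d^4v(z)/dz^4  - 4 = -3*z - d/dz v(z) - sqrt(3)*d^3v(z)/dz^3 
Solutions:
 v(z) = C1 + C2*exp(z*(-4*sqrt(3) + 2*18^(1/3)/(2*sqrt(3) + 81 + sqrt(-12 + (2*sqrt(3) + 81)^2))^(1/3) + 12^(1/3)*(2*sqrt(3) + 81 + sqrt(-12 + (2*sqrt(3) + 81)^2))^(1/3))/36)*sin(2^(1/3)*3^(1/6)*z*(-2^(1/3)*3^(2/3)*(2*sqrt(3) + 81 + 9*sqrt(-4/27 + (2*sqrt(3)/9 + 9)^2))^(1/3) + 6/(2*sqrt(3) + 81 + 9*sqrt(-4/27 + (2*sqrt(3)/9 + 9)^2))^(1/3))/36) + C3*exp(z*(-4*sqrt(3) + 2*18^(1/3)/(2*sqrt(3) + 81 + sqrt(-12 + (2*sqrt(3) + 81)^2))^(1/3) + 12^(1/3)*(2*sqrt(3) + 81 + sqrt(-12 + (2*sqrt(3) + 81)^2))^(1/3))/36)*cos(2^(1/3)*3^(1/6)*z*(-2^(1/3)*3^(2/3)*(2*sqrt(3) + 81 + 9*sqrt(-4/27 + (2*sqrt(3)/9 + 9)^2))^(1/3) + 6/(2*sqrt(3) + 81 + 9*sqrt(-4/27 + (2*sqrt(3)/9 + 9)^2))^(1/3))/36) + C4*exp(-z*(2*18^(1/3)/(2*sqrt(3) + 81 + sqrt(-12 + (2*sqrt(3) + 81)^2))^(1/3) + 2*sqrt(3) + 12^(1/3)*(2*sqrt(3) + 81 + sqrt(-12 + (2*sqrt(3) + 81)^2))^(1/3))/18) - 3*z^2/2 + 4*z
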